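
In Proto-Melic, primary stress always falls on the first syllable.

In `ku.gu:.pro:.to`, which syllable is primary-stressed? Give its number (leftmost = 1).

The word has 4 syllables; the first syllable is syllable 1 (ku).
Primary stress: syllable 1 → ˈku.gu:.pro:.to.

1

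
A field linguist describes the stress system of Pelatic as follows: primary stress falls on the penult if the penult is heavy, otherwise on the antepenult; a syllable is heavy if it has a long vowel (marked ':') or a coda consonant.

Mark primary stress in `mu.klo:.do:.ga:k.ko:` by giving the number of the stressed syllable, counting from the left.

4

Weights: 3 do: H, 4 ga:k H, 5 ko: H.
The penult (syllable 4, ga:k) is heavy, so it takes stress.
Primary stress: syllable 4 → mu.klo:.do:.ˈga:k.ko:.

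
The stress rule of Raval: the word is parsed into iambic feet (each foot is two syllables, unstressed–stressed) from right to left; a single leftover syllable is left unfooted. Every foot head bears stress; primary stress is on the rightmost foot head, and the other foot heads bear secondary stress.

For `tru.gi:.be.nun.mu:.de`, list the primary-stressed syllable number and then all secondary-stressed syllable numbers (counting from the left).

primary 6, secondary 2, 4

Parse right to left into iambic (σˈσ) feet: (tru.ˈgi:) (be.ˈnun) (mu:.ˈde).
Foot heads (stressed positions): 2, 4, 6.
End Rule Rightmost: primary stress on the rightmost head = syllable 6.
Secondary stress on 2, 4: tru.ˌgi:.be.ˌnun.mu:.ˈde.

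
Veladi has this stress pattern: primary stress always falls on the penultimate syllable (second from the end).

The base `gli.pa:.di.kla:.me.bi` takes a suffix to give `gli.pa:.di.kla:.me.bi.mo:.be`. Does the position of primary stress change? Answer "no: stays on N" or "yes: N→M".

Base `gli.pa:.di.kla:.me.bi` (6 syllables):
  The word has 6 syllables; the penultimate syllable (second from the end) is syllable 5 (me).
  → primary stress on syllable 5.
Suffixed `gli.pa:.di.kla:.me.bi.mo:.be` (8 syllables):
  The word has 8 syllables; the penultimate syllable (second from the end) is syllable 7 (mo:).
  → primary stress on syllable 7.

yes: 5→7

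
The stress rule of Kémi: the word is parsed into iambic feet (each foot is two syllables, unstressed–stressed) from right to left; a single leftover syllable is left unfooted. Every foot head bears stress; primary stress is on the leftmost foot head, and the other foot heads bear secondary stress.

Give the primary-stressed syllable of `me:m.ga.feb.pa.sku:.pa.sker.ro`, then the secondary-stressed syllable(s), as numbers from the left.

Parse right to left into iambic (σˈσ) feet: (me:m.ˈga) (feb.ˈpa) (sku:.ˈpa) (sker.ˈro).
Foot heads (stressed positions): 2, 4, 6, 8.
End Rule Leftmost: primary stress on the leftmost head = syllable 2.
Secondary stress on 4, 6, 8: me:m.ˈga.feb.ˌpa.sku:.ˌpa.sker.ˌro.

primary 2, secondary 4, 6, 8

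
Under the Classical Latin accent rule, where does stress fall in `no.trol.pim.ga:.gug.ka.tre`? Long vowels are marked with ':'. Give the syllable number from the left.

5

Classical Latin: stress the penult if heavy (long vowel or closed), else the antepenult.
Weights: 5 gug H, 6 ka L, 7 tre L.
The penult (syllable 6, ka) is light, so stress falls on the antepenult (syllable 5, gug).
Stress on syllable 5: no.trol.pim.ga:.ˈgug.ka.tre.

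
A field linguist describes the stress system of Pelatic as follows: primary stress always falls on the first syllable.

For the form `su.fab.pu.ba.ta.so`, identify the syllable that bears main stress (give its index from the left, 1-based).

1

The word has 6 syllables; the first syllable is syllable 1 (su).
Primary stress: syllable 1 → ˈsu.fab.pu.ba.ta.so.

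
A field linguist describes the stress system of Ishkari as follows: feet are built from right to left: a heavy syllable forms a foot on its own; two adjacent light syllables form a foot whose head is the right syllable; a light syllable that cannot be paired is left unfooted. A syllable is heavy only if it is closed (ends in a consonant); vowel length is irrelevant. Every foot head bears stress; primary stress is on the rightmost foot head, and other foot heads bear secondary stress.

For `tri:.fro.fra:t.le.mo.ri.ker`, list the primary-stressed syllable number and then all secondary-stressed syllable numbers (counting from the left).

Weights: 1 tri: L, 2 fro L, 3 fra:t H, 4 le L, 5 mo L, 6 ri L, 7 ker H.
Parse right to left (heavy = foot alone; LL = one foot; stranded L unfooted): (tri:.ˈfro) (ˈfra:t) le (mo.ˈri) (ˈker).
Foot heads: 2, 3, 6, 7.
Primary stress on the rightmost head = syllable 7.
Secondary stress on 2, 3, 6: tri:.ˌfro.ˌfra:t.le.mo.ˌri.ˈker.

primary 7, secondary 2, 3, 6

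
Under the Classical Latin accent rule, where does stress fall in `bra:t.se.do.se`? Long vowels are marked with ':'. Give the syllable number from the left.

Classical Latin: stress the penult if heavy (long vowel or closed), else the antepenult.
Weights: 2 se L, 3 do L, 4 se L.
The penult (syllable 3, do) is light, so stress falls on the antepenult (syllable 2, se).
Stress on syllable 2: bra:t.ˈse.do.se.

2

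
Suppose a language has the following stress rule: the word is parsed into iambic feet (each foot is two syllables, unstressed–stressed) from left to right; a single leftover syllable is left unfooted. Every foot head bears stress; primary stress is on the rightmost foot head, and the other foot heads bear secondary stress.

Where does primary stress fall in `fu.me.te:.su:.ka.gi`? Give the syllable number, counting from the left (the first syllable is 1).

Parse left to right into iambic (σˈσ) feet: (fu.ˈme) (te:.ˈsu:) (ka.ˈgi).
Foot heads (stressed positions): 2, 4, 6.
End Rule Rightmost: primary stress on the rightmost head = syllable 6.
Primary stress: syllable 6 → fu.me.te:.su:.ka.ˈgi.

6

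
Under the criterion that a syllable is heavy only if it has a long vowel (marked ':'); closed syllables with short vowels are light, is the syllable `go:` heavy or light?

`go:`: long vowel, open (no coda). Long vowel → heavy.

heavy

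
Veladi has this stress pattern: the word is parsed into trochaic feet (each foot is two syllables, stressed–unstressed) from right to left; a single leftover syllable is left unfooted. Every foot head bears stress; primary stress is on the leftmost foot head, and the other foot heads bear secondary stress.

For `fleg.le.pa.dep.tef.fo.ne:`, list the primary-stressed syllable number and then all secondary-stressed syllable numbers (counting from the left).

primary 2, secondary 4, 6

Parse right to left into trochaic (ˈσσ) feet: fleg (ˈle.pa) (ˈdep.tef) (ˈfo.ne:). Syllable 1 is left unfooted.
Foot heads (stressed positions): 2, 4, 6.
End Rule Leftmost: primary stress on the leftmost head = syllable 2.
Secondary stress on 4, 6: fleg.ˈle.pa.ˌdep.tef.ˌfo.ne:.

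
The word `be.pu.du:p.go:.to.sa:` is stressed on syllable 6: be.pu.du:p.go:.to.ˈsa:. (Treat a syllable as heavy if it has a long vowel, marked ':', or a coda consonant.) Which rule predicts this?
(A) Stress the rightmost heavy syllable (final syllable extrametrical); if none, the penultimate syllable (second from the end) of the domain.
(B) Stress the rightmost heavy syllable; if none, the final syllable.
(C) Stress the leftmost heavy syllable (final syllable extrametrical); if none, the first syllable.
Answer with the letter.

Rule A → syllable 4 (observed: 6).
Rule B → syllable 6 ✓.
Rule C → syllable 3 (observed: 6).

B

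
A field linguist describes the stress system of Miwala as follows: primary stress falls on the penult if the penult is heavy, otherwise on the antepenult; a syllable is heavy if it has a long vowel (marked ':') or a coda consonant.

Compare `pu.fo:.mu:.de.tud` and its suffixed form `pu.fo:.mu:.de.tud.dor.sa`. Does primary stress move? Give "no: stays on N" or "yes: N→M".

yes: 3→6

Base `pu.fo:.mu:.de.tud` (5 syllables):
  Weights: 3 mu: H, 4 de L, 5 tud H.
  The penult (syllable 4, de) is light, so stress falls on the antepenult (syllable 3, mu:).
  → primary stress on syllable 3.
Suffixed `pu.fo:.mu:.de.tud.dor.sa` (7 syllables):
  Weights: 5 tud H, 6 dor H, 7 sa L.
  The penult (syllable 6, dor) is heavy, so it takes stress.
  → primary stress on syllable 6.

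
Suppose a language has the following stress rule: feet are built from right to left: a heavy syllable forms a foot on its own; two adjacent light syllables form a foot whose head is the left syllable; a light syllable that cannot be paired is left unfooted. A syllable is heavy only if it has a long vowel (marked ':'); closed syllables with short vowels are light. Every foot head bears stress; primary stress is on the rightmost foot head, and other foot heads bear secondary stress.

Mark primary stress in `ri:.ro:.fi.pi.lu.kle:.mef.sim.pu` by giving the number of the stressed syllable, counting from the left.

8

Weights: 1 ri: H, 2 ro: H, 3 fi L, 4 pi L, 5 lu L, 6 kle: H, 7 mef L, 8 sim L, 9 pu L.
Parse right to left (heavy = foot alone; LL = one foot; stranded L unfooted): (ˈri:) (ˈro:) fi (ˈpi.lu) (ˈkle:) mef (ˈsim.pu).
Foot heads: 1, 2, 4, 6, 8.
Primary stress on the rightmost head = syllable 8.
Primary stress: syllable 8 → ri:.ro:.fi.pi.lu.kle:.mef.ˈsim.pu.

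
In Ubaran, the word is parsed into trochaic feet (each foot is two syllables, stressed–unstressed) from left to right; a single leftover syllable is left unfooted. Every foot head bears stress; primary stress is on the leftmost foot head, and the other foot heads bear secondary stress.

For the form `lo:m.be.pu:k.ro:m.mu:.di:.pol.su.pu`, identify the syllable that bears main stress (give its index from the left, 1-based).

1

Parse left to right into trochaic (ˈσσ) feet: (ˈlo:m.be) (ˈpu:k.ro:m) (ˈmu:.di:) (ˈpol.su) pu. Syllable 9 is left unfooted.
Foot heads (stressed positions): 1, 3, 5, 7.
End Rule Leftmost: primary stress on the leftmost head = syllable 1.
Primary stress: syllable 1 → ˈlo:m.be.pu:k.ro:m.mu:.di:.pol.su.pu.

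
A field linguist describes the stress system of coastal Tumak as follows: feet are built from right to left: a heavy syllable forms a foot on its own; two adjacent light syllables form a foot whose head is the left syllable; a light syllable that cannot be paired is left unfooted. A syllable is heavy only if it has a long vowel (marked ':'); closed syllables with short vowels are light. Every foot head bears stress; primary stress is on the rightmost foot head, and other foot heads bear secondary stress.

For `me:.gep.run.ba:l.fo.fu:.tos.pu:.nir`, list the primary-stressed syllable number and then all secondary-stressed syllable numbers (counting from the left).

primary 8, secondary 1, 2, 4, 6

Weights: 1 me: H, 2 gep L, 3 run L, 4 ba:l H, 5 fo L, 6 fu: H, 7 tos L, 8 pu: H, 9 nir L.
Parse right to left (heavy = foot alone; LL = one foot; stranded L unfooted): (ˈme:) (ˈgep.run) (ˈba:l) fo (ˈfu:) tos (ˈpu:) nir.
Foot heads: 1, 2, 4, 6, 8.
Primary stress on the rightmost head = syllable 8.
Secondary stress on 1, 2, 4, 6: ˌme:.ˌgep.run.ˌba:l.fo.ˌfu:.tos.ˈpu:.nir.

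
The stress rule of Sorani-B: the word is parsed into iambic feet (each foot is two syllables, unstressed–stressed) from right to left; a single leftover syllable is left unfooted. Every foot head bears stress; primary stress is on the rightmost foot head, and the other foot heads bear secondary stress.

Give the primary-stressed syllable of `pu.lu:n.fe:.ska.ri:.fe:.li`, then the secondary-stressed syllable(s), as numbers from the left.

Parse right to left into iambic (σˈσ) feet: pu (lu:n.ˈfe:) (ska.ˈri:) (fe:.ˈli). Syllable 1 is left unfooted.
Foot heads (stressed positions): 3, 5, 7.
End Rule Rightmost: primary stress on the rightmost head = syllable 7.
Secondary stress on 3, 5: pu.lu:n.ˌfe:.ska.ˌri:.fe:.ˈli.

primary 7, secondary 3, 5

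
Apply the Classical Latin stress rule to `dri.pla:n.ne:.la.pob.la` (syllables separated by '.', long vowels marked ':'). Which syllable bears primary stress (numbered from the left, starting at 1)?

Classical Latin: stress the penult if heavy (long vowel or closed), else the antepenult.
Weights: 4 la L, 5 pob H, 6 la L.
The penult (syllable 5, pob) is heavy, so it takes stress.
Stress on syllable 5: dri.pla:n.ne:.la.ˈpob.la.

5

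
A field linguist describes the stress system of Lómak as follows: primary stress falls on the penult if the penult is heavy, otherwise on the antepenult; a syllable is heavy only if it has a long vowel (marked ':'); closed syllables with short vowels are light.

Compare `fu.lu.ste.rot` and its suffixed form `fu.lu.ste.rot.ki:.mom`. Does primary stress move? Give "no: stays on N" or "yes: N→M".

Base `fu.lu.ste.rot` (4 syllables):
  Weights: 2 lu L, 3 ste L, 4 rot L.
  The penult (syllable 3, ste) is light, so stress falls on the antepenult (syllable 2, lu).
  → primary stress on syllable 2.
Suffixed `fu.lu.ste.rot.ki:.mom` (6 syllables):
  Weights: 4 rot L, 5 ki: H, 6 mom L.
  The penult (syllable 5, ki:) is heavy, so it takes stress.
  → primary stress on syllable 5.

yes: 2→5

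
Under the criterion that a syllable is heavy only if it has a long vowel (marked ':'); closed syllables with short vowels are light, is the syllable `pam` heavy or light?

`pam`: short vowel, closed (coda /m/). Short vowel → light.

light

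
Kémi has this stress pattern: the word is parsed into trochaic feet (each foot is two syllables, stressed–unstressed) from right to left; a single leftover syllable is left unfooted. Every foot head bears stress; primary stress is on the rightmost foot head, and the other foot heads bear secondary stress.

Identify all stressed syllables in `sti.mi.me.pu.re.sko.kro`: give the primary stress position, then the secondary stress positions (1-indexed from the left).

primary 6, secondary 2, 4

Parse right to left into trochaic (ˈσσ) feet: sti (ˈmi.me) (ˈpu.re) (ˈsko.kro). Syllable 1 is left unfooted.
Foot heads (stressed positions): 2, 4, 6.
End Rule Rightmost: primary stress on the rightmost head = syllable 6.
Secondary stress on 2, 4: sti.ˌmi.me.ˌpu.re.ˈsko.kro.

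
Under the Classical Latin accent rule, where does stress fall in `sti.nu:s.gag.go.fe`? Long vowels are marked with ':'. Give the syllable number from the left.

Classical Latin: stress the penult if heavy (long vowel or closed), else the antepenult.
Weights: 3 gag H, 4 go L, 5 fe L.
The penult (syllable 4, go) is light, so stress falls on the antepenult (syllable 3, gag).
Stress on syllable 3: sti.nu:s.ˈgag.go.fe.

3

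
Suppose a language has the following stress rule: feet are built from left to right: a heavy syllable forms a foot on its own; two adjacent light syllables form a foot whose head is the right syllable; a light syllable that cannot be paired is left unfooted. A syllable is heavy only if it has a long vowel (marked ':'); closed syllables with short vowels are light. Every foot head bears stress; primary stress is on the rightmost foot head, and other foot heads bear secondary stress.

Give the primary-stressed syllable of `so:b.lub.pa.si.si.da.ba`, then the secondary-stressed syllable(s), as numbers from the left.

primary 7, secondary 1, 3, 5

Weights: 1 so:b H, 2 lub L, 3 pa L, 4 si L, 5 si L, 6 da L, 7 ba L.
Parse left to right (heavy = foot alone; LL = one foot; stranded L unfooted): (ˈso:b) (lub.ˈpa) (si.ˈsi) (da.ˈba).
Foot heads: 1, 3, 5, 7.
Primary stress on the rightmost head = syllable 7.
Secondary stress on 1, 3, 5: ˌso:b.lub.ˌpa.si.ˌsi.da.ˈba.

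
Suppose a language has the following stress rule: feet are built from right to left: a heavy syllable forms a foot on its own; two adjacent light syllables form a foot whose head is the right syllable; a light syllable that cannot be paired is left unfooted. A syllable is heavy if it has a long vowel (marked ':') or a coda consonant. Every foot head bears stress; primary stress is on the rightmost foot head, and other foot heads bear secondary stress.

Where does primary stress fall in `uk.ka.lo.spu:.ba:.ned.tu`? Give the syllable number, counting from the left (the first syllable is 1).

Weights: 1 uk H, 2 ka L, 3 lo L, 4 spu: H, 5 ba: H, 6 ned H, 7 tu L.
Parse right to left (heavy = foot alone; LL = one foot; stranded L unfooted): (ˈuk) (ka.ˈlo) (ˈspu:) (ˈba:) (ˈned) tu.
Foot heads: 1, 3, 4, 5, 6.
Primary stress on the rightmost head = syllable 6.
Primary stress: syllable 6 → uk.ka.lo.spu:.ba:.ˈned.tu.

6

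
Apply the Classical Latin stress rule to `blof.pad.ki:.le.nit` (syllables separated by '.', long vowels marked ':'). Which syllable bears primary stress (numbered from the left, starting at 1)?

3

Classical Latin: stress the penult if heavy (long vowel or closed), else the antepenult.
Weights: 3 ki: H, 4 le L, 5 nit H.
The penult (syllable 4, le) is light, so stress falls on the antepenult (syllable 3, ki:).
Stress on syllable 3: blof.pad.ˈki:.le.nit.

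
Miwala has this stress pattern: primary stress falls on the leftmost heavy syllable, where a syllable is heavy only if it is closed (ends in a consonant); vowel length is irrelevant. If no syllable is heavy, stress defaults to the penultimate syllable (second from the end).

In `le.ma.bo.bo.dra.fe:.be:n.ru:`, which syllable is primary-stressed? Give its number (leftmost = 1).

7

Weights: 1 le L, 2 ma L, 3 bo L, 4 bo L, 5 dra L, 6 fe: L, 7 be:n H, 8 ru: L.
Heavy syllables in the domain: 7. The leftmost is syllable 7 (be:n).
Primary stress: syllable 7 → le.ma.bo.bo.dra.fe:.ˈbe:n.ru:.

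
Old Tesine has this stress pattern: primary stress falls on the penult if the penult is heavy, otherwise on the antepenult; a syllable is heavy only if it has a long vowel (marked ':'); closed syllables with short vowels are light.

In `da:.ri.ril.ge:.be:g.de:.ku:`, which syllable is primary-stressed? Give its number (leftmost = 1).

6

Weights: 5 be:g H, 6 de: H, 7 ku: H.
The penult (syllable 6, de:) is heavy, so it takes stress.
Primary stress: syllable 6 → da:.ri.ril.ge:.be:g.ˈde:.ku:.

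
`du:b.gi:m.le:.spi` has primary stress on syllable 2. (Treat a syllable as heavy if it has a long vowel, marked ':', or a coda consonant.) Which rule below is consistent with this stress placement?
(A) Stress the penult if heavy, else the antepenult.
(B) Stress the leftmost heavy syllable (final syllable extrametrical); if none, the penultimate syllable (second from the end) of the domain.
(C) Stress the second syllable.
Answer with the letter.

C

Rule A → syllable 3 (observed: 2).
Rule B → syllable 1 (observed: 2).
Rule C → syllable 2 ✓.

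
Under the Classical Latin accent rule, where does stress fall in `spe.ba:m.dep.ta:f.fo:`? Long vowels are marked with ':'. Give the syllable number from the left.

4

Classical Latin: stress the penult if heavy (long vowel or closed), else the antepenult.
Weights: 3 dep H, 4 ta:f H, 5 fo: H.
The penult (syllable 4, ta:f) is heavy, so it takes stress.
Stress on syllable 4: spe.ba:m.dep.ˈta:f.fo:.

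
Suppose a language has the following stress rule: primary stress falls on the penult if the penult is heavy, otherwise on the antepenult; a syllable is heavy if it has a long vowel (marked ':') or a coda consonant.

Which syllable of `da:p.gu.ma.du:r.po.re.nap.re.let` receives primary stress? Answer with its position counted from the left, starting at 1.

Weights: 7 nap H, 8 re L, 9 let H.
The penult (syllable 8, re) is light, so stress falls on the antepenult (syllable 7, nap).
Primary stress: syllable 7 → da:p.gu.ma.du:r.po.re.ˈnap.re.let.

7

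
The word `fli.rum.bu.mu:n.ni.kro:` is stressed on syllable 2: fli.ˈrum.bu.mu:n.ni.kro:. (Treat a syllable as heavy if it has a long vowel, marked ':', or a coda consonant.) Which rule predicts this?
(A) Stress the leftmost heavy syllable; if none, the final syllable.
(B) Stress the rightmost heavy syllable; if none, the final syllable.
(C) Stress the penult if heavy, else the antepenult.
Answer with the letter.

A

Rule A → syllable 2 ✓.
Rule B → syllable 6 (observed: 2).
Rule C → syllable 4 (observed: 2).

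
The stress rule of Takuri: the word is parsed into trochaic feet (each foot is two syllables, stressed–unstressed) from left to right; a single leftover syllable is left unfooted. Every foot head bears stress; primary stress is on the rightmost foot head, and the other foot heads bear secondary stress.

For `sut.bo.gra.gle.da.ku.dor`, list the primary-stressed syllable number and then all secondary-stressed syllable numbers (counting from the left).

Parse left to right into trochaic (ˈσσ) feet: (ˈsut.bo) (ˈgra.gle) (ˈda.ku) dor. Syllable 7 is left unfooted.
Foot heads (stressed positions): 1, 3, 5.
End Rule Rightmost: primary stress on the rightmost head = syllable 5.
Secondary stress on 1, 3: ˌsut.bo.ˌgra.gle.ˈda.ku.dor.

primary 5, secondary 1, 3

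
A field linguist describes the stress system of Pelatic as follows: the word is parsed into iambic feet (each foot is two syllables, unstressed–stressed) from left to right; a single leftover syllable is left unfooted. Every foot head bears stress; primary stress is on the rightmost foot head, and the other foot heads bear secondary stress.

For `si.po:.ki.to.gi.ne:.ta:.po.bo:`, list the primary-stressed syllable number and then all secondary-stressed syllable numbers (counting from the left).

Parse left to right into iambic (σˈσ) feet: (si.ˈpo:) (ki.ˈto) (gi.ˈne:) (ta:.ˈpo) bo:. Syllable 9 is left unfooted.
Foot heads (stressed positions): 2, 4, 6, 8.
End Rule Rightmost: primary stress on the rightmost head = syllable 8.
Secondary stress on 2, 4, 6: si.ˌpo:.ki.ˌto.gi.ˌne:.ta:.ˈpo.bo:.

primary 8, secondary 2, 4, 6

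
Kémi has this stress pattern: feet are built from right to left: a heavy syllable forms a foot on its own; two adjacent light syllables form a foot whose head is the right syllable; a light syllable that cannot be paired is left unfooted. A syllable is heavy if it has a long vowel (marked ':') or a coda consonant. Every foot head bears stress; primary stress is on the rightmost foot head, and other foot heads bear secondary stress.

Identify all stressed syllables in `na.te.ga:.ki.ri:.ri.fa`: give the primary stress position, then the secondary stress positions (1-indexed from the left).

Weights: 1 na L, 2 te L, 3 ga: H, 4 ki L, 5 ri: H, 6 ri L, 7 fa L.
Parse right to left (heavy = foot alone; LL = one foot; stranded L unfooted): (na.ˈte) (ˈga:) ki (ˈri:) (ri.ˈfa).
Foot heads: 2, 3, 5, 7.
Primary stress on the rightmost head = syllable 7.
Secondary stress on 2, 3, 5: na.ˌte.ˌga:.ki.ˌri:.ri.ˈfa.

primary 7, secondary 2, 3, 5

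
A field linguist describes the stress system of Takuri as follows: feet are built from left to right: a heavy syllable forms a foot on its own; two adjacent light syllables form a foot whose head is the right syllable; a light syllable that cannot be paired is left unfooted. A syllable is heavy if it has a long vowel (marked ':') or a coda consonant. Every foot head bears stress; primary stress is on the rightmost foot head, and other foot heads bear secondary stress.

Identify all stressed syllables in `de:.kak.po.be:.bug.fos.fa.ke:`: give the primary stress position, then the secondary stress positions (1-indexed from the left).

primary 8, secondary 1, 2, 4, 5, 6

Weights: 1 de: H, 2 kak H, 3 po L, 4 be: H, 5 bug H, 6 fos H, 7 fa L, 8 ke: H.
Parse left to right (heavy = foot alone; LL = one foot; stranded L unfooted): (ˈde:) (ˈkak) po (ˈbe:) (ˈbug) (ˈfos) fa (ˈke:).
Foot heads: 1, 2, 4, 5, 6, 8.
Primary stress on the rightmost head = syllable 8.
Secondary stress on 1, 2, 4, 5, 6: ˌde:.ˌkak.po.ˌbe:.ˌbug.ˌfos.fa.ˈke:.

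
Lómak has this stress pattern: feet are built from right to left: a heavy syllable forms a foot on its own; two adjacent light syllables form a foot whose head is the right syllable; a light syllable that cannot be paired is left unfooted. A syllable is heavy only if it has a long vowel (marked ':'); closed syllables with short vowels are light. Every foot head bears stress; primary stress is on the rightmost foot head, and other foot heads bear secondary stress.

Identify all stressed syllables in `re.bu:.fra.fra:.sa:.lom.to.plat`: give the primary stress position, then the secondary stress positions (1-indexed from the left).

Weights: 1 re L, 2 bu: H, 3 fra L, 4 fra: H, 5 sa: H, 6 lom L, 7 to L, 8 plat L.
Parse right to left (heavy = foot alone; LL = one foot; stranded L unfooted): re (ˈbu:) fra (ˈfra:) (ˈsa:) lom (to.ˈplat).
Foot heads: 2, 4, 5, 8.
Primary stress on the rightmost head = syllable 8.
Secondary stress on 2, 4, 5: re.ˌbu:.fra.ˌfra:.ˌsa:.lom.to.ˈplat.

primary 8, secondary 2, 4, 5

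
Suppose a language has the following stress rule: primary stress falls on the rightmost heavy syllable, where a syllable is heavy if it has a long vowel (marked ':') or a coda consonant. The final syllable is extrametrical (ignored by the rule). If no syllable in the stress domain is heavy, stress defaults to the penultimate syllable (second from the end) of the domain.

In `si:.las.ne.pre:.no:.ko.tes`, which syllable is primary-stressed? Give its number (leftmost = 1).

5

The final syllable (7, tes) is extrametrical; the stress domain is syllables 1–6.
Weights: 1 si: H, 2 las H, 3 ne L, 4 pre: H, 5 no: H, 6 ko L.
Heavy syllables in the domain: 1, 2, 4, 5. The rightmost is syllable 5 (no:).
Primary stress: syllable 5 → si:.las.ne.pre:.ˈno:.ko.tes.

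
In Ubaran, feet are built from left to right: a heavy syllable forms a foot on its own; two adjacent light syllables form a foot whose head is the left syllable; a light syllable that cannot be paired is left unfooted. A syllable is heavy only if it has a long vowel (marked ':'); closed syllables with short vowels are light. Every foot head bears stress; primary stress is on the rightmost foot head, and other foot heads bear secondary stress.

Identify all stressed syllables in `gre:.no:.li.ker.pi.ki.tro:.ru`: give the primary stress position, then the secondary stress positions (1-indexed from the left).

Weights: 1 gre: H, 2 no: H, 3 li L, 4 ker L, 5 pi L, 6 ki L, 7 tro: H, 8 ru L.
Parse left to right (heavy = foot alone; LL = one foot; stranded L unfooted): (ˈgre:) (ˈno:) (ˈli.ker) (ˈpi.ki) (ˈtro:) ru.
Foot heads: 1, 2, 3, 5, 7.
Primary stress on the rightmost head = syllable 7.
Secondary stress on 1, 2, 3, 5: ˌgre:.ˌno:.ˌli.ker.ˌpi.ki.ˈtro:.ru.

primary 7, secondary 1, 2, 3, 5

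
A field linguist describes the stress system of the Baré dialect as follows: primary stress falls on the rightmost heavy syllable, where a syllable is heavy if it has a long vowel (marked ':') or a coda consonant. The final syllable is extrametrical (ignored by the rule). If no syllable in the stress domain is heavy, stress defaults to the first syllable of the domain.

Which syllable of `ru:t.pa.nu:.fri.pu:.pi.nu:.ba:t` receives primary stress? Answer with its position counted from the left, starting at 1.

The final syllable (8, ba:t) is extrametrical; the stress domain is syllables 1–7.
Weights: 1 ru:t H, 2 pa L, 3 nu: H, 4 fri L, 5 pu: H, 6 pi L, 7 nu: H.
Heavy syllables in the domain: 1, 3, 5, 7. The rightmost is syllable 7 (nu:).
Primary stress: syllable 7 → ru:t.pa.nu:.fri.pu:.pi.ˈnu:.ba:t.

7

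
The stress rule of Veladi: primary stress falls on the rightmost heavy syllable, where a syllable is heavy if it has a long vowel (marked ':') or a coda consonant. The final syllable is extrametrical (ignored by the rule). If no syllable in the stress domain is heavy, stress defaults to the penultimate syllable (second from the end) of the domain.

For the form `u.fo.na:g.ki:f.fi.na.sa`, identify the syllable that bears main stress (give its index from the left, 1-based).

The final syllable (7, sa) is extrametrical; the stress domain is syllables 1–6.
Weights: 1 u L, 2 fo L, 3 na:g H, 4 ki:f H, 5 fi L, 6 na L.
Heavy syllables in the domain: 3, 4. The rightmost is syllable 4 (ki:f).
Primary stress: syllable 4 → u.fo.na:g.ˈki:f.fi.na.sa.

4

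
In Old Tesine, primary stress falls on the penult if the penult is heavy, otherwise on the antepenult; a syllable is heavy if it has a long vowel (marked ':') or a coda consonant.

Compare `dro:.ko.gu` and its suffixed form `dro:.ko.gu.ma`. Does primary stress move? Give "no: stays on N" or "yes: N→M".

yes: 1→2

Base `dro:.ko.gu` (3 syllables):
  Weights: 1 dro: H, 2 ko L, 3 gu L.
  The penult (syllable 2, ko) is light, so stress falls on the antepenult (syllable 1, dro:).
  → primary stress on syllable 1.
Suffixed `dro:.ko.gu.ma` (4 syllables):
  Weights: 2 ko L, 3 gu L, 4 ma L.
  The penult (syllable 3, gu) is light, so stress falls on the antepenult (syllable 2, ko).
  → primary stress on syllable 2.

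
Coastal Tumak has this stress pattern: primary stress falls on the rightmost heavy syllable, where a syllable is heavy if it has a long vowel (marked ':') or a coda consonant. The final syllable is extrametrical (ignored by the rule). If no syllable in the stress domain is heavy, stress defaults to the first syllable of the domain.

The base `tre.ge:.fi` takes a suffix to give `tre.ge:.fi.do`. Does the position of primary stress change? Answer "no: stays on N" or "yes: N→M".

Base `tre.ge:.fi` (3 syllables):
  The final syllable (3, fi) is extrametrical; the stress domain is syllables 1–2.
  Weights: 1 tre L, 2 ge: H.
  Heavy syllables in the domain: 2. The rightmost is syllable 2 (ge:).
  → primary stress on syllable 2.
Suffixed `tre.ge:.fi.do` (4 syllables):
  The final syllable (4, do) is extrametrical; the stress domain is syllables 1–3.
  Weights: 1 tre L, 2 ge: H, 3 fi L.
  Heavy syllables in the domain: 2. The rightmost is syllable 2 (ge:).
  → primary stress on syllable 2.

no: stays on 2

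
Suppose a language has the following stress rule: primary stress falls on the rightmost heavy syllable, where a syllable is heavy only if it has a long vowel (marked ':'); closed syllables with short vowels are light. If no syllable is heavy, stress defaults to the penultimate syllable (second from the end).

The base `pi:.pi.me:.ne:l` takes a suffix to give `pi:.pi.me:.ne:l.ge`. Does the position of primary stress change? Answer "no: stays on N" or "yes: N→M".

no: stays on 4

Base `pi:.pi.me:.ne:l` (4 syllables):
  Weights: 1 pi: H, 2 pi L, 3 me: H, 4 ne:l H.
  Heavy syllables in the domain: 1, 3, 4. The rightmost is syllable 4 (ne:l).
  → primary stress on syllable 4.
Suffixed `pi:.pi.me:.ne:l.ge` (5 syllables):
  Weights: 1 pi: H, 2 pi L, 3 me: H, 4 ne:l H, 5 ge L.
  Heavy syllables in the domain: 1, 3, 4. The rightmost is syllable 4 (ne:l).
  → primary stress on syllable 4.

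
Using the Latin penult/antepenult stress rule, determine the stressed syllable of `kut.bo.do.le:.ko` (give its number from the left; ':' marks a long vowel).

4

Classical Latin: stress the penult if heavy (long vowel or closed), else the antepenult.
Weights: 3 do L, 4 le: H, 5 ko L.
The penult (syllable 4, le:) is heavy, so it takes stress.
Stress on syllable 4: kut.bo.do.ˈle:.ko.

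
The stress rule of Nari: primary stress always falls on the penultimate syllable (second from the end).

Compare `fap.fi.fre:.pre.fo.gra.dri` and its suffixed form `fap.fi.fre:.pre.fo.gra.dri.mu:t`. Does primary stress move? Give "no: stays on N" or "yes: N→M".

Base `fap.fi.fre:.pre.fo.gra.dri` (7 syllables):
  The word has 7 syllables; the penultimate syllable (second from the end) is syllable 6 (gra).
  → primary stress on syllable 6.
Suffixed `fap.fi.fre:.pre.fo.gra.dri.mu:t` (8 syllables):
  The word has 8 syllables; the penultimate syllable (second from the end) is syllable 7 (dri).
  → primary stress on syllable 7.

yes: 6→7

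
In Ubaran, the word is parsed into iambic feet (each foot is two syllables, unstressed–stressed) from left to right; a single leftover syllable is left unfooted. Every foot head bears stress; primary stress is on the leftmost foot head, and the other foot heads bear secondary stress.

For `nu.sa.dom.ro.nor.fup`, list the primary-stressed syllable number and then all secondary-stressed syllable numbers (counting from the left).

Parse left to right into iambic (σˈσ) feet: (nu.ˈsa) (dom.ˈro) (nor.ˈfup).
Foot heads (stressed positions): 2, 4, 6.
End Rule Leftmost: primary stress on the leftmost head = syllable 2.
Secondary stress on 4, 6: nu.ˈsa.dom.ˌro.nor.ˌfup.

primary 2, secondary 4, 6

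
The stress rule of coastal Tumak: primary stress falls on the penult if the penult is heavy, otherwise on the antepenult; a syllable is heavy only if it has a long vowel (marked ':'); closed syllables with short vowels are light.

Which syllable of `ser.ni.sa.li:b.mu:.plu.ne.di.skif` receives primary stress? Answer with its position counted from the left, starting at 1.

Weights: 7 ne L, 8 di L, 9 skif L.
The penult (syllable 8, di) is light, so stress falls on the antepenult (syllable 7, ne).
Primary stress: syllable 7 → ser.ni.sa.li:b.mu:.plu.ˈne.di.skif.

7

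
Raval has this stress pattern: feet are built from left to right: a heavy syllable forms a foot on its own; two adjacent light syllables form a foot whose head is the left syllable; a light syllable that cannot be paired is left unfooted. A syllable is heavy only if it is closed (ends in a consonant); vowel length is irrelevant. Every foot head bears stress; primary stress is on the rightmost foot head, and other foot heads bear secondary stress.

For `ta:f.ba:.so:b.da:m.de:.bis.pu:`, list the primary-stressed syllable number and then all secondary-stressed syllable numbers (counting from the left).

primary 6, secondary 1, 3, 4

Weights: 1 ta:f H, 2 ba: L, 3 so:b H, 4 da:m H, 5 de: L, 6 bis H, 7 pu: L.
Parse left to right (heavy = foot alone; LL = one foot; stranded L unfooted): (ˈta:f) ba: (ˈso:b) (ˈda:m) de: (ˈbis) pu:.
Foot heads: 1, 3, 4, 6.
Primary stress on the rightmost head = syllable 6.
Secondary stress on 1, 3, 4: ˌta:f.ba:.ˌso:b.ˌda:m.de:.ˈbis.pu:.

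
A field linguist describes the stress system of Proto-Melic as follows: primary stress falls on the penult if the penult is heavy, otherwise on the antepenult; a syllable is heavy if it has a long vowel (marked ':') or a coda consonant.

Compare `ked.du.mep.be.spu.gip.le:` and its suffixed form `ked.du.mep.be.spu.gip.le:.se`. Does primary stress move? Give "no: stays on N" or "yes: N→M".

Base `ked.du.mep.be.spu.gip.le:` (7 syllables):
  Weights: 5 spu L, 6 gip H, 7 le: H.
  The penult (syllable 6, gip) is heavy, so it takes stress.
  → primary stress on syllable 6.
Suffixed `ked.du.mep.be.spu.gip.le:.se` (8 syllables):
  Weights: 6 gip H, 7 le: H, 8 se L.
  The penult (syllable 7, le:) is heavy, so it takes stress.
  → primary stress on syllable 7.

yes: 6→7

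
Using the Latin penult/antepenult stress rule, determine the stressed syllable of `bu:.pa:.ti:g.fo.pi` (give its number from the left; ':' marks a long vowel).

Classical Latin: stress the penult if heavy (long vowel or closed), else the antepenult.
Weights: 3 ti:g H, 4 fo L, 5 pi L.
The penult (syllable 4, fo) is light, so stress falls on the antepenult (syllable 3, ti:g).
Stress on syllable 3: bu:.pa:.ˈti:g.fo.pi.

3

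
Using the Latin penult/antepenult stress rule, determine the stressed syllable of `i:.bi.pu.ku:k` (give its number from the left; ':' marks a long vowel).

2

Classical Latin: stress the penult if heavy (long vowel or closed), else the antepenult.
Weights: 2 bi L, 3 pu L, 4 ku:k H.
The penult (syllable 3, pu) is light, so stress falls on the antepenult (syllable 2, bi).
Stress on syllable 2: i:.ˈbi.pu.ku:k.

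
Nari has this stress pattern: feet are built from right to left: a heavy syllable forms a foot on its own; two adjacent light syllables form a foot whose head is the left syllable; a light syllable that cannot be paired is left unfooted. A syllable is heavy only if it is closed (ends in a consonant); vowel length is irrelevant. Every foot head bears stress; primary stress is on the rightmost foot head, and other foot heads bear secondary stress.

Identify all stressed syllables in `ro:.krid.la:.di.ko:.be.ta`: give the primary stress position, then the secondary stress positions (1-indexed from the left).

Weights: 1 ro: L, 2 krid H, 3 la: L, 4 di L, 5 ko: L, 6 be L, 7 ta L.
Parse right to left (heavy = foot alone; LL = one foot; stranded L unfooted): ro: (ˈkrid) la: (ˈdi.ko:) (ˈbe.ta).
Foot heads: 2, 4, 6.
Primary stress on the rightmost head = syllable 6.
Secondary stress on 2, 4: ro:.ˌkrid.la:.ˌdi.ko:.ˈbe.ta.

primary 6, secondary 2, 4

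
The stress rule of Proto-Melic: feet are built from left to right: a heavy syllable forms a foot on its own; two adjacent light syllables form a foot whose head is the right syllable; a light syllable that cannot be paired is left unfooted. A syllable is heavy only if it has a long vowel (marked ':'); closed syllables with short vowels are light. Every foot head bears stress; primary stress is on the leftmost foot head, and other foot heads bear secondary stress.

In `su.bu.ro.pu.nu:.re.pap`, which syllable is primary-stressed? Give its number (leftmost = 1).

2

Weights: 1 su L, 2 bu L, 3 ro L, 4 pu L, 5 nu: H, 6 re L, 7 pap L.
Parse left to right (heavy = foot alone; LL = one foot; stranded L unfooted): (su.ˈbu) (ro.ˈpu) (ˈnu:) (re.ˈpap).
Foot heads: 2, 4, 5, 7.
Primary stress on the leftmost head = syllable 2.
Primary stress: syllable 2 → su.ˈbu.ro.pu.nu:.re.pap.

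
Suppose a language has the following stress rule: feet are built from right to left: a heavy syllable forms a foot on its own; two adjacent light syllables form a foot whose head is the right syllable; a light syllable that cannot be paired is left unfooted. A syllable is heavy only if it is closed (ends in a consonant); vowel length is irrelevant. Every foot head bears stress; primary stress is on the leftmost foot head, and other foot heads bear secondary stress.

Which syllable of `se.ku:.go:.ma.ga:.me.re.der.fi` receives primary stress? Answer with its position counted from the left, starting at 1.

Weights: 1 se L, 2 ku: L, 3 go: L, 4 ma L, 5 ga: L, 6 me L, 7 re L, 8 der H, 9 fi L.
Parse right to left (heavy = foot alone; LL = one foot; stranded L unfooted): se (ku:.ˈgo:) (ma.ˈga:) (me.ˈre) (ˈder) fi.
Foot heads: 3, 5, 7, 8.
Primary stress on the leftmost head = syllable 3.
Primary stress: syllable 3 → se.ku:.ˈgo:.ma.ga:.me.re.der.fi.

3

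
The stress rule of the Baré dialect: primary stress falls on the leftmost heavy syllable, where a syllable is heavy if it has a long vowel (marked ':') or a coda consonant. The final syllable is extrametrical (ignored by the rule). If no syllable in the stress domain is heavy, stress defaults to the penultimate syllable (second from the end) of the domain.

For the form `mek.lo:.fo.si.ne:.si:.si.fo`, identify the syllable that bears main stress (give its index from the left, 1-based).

The final syllable (8, fo) is extrametrical; the stress domain is syllables 1–7.
Weights: 1 mek H, 2 lo: H, 3 fo L, 4 si L, 5 ne: H, 6 si: H, 7 si L.
Heavy syllables in the domain: 1, 2, 5, 6. The leftmost is syllable 1 (mek).
Primary stress: syllable 1 → ˈmek.lo:.fo.si.ne:.si:.si.fo.

1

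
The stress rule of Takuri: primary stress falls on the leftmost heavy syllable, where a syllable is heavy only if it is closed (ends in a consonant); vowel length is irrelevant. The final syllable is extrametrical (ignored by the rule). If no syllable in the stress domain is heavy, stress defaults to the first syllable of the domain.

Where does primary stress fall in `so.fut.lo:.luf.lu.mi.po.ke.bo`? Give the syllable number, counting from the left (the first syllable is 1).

The final syllable (9, bo) is extrametrical; the stress domain is syllables 1–8.
Weights: 1 so L, 2 fut H, 3 lo: L, 4 luf H, 5 lu L, 6 mi L, 7 po L, 8 ke L.
Heavy syllables in the domain: 2, 4. The leftmost is syllable 2 (fut).
Primary stress: syllable 2 → so.ˈfut.lo:.luf.lu.mi.po.ke.bo.

2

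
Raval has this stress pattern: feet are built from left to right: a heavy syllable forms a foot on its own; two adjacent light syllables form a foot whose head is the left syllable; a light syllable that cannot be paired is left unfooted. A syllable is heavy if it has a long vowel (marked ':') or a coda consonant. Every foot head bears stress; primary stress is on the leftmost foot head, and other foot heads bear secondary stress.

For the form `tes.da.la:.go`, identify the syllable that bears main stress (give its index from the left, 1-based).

Weights: 1 tes H, 2 da L, 3 la: H, 4 go L.
Parse left to right (heavy = foot alone; LL = one foot; stranded L unfooted): (ˈtes) da (ˈla:) go.
Foot heads: 1, 3.
Primary stress on the leftmost head = syllable 1.
Primary stress: syllable 1 → ˈtes.da.la:.go.

1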